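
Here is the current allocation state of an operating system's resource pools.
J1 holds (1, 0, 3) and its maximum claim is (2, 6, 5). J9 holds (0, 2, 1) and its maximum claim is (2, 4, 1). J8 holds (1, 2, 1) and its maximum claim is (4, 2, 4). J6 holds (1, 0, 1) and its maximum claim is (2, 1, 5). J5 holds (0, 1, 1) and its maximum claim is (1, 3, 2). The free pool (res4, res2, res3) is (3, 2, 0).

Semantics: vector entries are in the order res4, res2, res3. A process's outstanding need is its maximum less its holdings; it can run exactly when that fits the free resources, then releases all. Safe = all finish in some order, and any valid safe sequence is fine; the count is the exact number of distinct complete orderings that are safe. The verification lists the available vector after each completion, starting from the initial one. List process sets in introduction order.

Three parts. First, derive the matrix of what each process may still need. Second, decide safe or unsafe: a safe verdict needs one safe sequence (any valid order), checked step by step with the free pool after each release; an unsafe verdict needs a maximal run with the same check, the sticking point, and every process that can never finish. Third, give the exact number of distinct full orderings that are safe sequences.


(1) Need matrix, components ordered res4, res2, res3:
  J1: (1, 6, 2)
  J9: (2, 2, 0)
  J8: (3, 0, 3)
  J6: (1, 1, 4)
  J5: (1, 2, 1)
(2) The state is UNSAFE.
Key observation: after J9, J5 the pool peaks at (3, 5, 2), and each blocked process is short somewhere: J1 on res2; J8 on res3; J6 on res3.
A maximal execution: J9, J5 — then nothing else fits. Verifying each step:
  pool = (3, 2, 0)
  J9 needs (2, 2, 0) <= (3, 2, 0) -> finishes; pool += (0, 2, 1) = (3, 4, 1)
  J5 needs (1, 2, 1) <= (3, 4, 1) -> finishes; pool += (0, 1, 1) = (3, 5, 2)
  blocked: J1 wants (1, 6, 2), pool (3, 5, 2) — not enough res2
  blocked: J8 wants (3, 0, 3), pool (3, 5, 2) — not enough res3
  blocked: J6 wants (1, 1, 4), pool (3, 5, 2) — not enough res3
Permanently blocked: J1, J8 and J6.
(3) The exact count: 0 of the possible complete orderings are safe sequences.


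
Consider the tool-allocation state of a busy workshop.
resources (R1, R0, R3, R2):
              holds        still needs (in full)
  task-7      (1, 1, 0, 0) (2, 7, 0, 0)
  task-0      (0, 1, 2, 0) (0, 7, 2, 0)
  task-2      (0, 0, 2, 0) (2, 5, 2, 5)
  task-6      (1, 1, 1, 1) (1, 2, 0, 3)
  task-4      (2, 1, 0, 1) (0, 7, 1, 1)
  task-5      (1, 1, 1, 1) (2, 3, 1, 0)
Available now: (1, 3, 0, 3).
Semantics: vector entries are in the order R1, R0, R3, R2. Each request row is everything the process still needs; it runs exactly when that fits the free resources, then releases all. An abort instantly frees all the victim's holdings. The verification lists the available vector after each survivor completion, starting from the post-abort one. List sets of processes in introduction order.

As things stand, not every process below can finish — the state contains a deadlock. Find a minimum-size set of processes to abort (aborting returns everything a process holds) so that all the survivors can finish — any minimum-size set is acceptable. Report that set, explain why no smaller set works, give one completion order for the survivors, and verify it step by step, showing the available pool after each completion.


Minimum abort set: task-7 and task-4.
Key observation: task-0 could never have finished before the abort; with (3, 2, 0, 1) returned by task-7 and task-4, it fits at step 3.
Minimality, checking each single-abort alternative: task-7 alone leaves task-0 blocked (short on R0); task-0 alone leaves task-7 blocked (short on R0); task-2 alone leaves task-7 blocked (short on R0); task-6 alone leaves task-7 blocked (short on R0); task-4 alone leaves task-7 blocked (short on R0); task-5 alone leaves task-7 blocked (short on R0).
One survivor order: task-6, task-5, task-0, task-2. Verifying each step (post-abort pool first):
  pool = (4, 5, 0, 4)
  run task-6 (needs (1, 2, 0, 3), free (4, 5, 0, 4)); after release of (1, 1, 1, 1) the pool is (5, 6, 1, 5)
  run task-5 (needs (2, 3, 1, 0), free (5, 6, 1, 5)); after release of (1, 1, 1, 1) the pool is (6, 7, 2, 6)
  run task-0 (needs (0, 7, 2, 0), free (6, 7, 2, 6)); after release of (0, 1, 2, 0) the pool is (6, 8, 4, 6)
  run task-2 (needs (2, 5, 2, 5), free (6, 8, 4, 6)); after release of (0, 0, 2, 0) the pool is (6, 8, 6, 6)


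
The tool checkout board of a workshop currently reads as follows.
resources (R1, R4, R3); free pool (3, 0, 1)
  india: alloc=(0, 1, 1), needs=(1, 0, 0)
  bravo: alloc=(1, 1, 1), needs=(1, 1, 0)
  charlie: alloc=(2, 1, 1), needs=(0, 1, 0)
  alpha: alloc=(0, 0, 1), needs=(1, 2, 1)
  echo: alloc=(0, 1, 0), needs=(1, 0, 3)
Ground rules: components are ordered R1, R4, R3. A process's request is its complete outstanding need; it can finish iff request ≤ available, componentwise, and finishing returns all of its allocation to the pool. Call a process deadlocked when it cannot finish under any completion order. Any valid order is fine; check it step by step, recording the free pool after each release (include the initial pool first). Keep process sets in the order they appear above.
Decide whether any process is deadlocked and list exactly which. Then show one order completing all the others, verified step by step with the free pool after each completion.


Nothing here is deadlocked.
Key observation: india fits the free pool immediately, and its release cascades until everyone finishes.
One completion order for the rest: india, charlie, echo, bravo, alpha. Check, step by step:
  pool = (3, 0, 1)
  run india (needs (1, 0, 0), free (3, 0, 1)); after release of (0, 1, 1) the pool is (3, 1, 2)
  run charlie (needs (0, 1, 0), free (3, 1, 2)); after release of (2, 1, 1) the pool is (5, 2, 3)
  run echo (needs (1, 0, 3), free (5, 2, 3)); after release of (0, 1, 0) the pool is (5, 3, 3)
  run bravo (needs (1, 1, 0), free (5, 3, 3)); after release of (1, 1, 1) the pool is (6, 4, 4)
  run alpha (needs (1, 2, 1), free (6, 4, 4)); after release of (0, 0, 1) the pool is (6, 4, 5)


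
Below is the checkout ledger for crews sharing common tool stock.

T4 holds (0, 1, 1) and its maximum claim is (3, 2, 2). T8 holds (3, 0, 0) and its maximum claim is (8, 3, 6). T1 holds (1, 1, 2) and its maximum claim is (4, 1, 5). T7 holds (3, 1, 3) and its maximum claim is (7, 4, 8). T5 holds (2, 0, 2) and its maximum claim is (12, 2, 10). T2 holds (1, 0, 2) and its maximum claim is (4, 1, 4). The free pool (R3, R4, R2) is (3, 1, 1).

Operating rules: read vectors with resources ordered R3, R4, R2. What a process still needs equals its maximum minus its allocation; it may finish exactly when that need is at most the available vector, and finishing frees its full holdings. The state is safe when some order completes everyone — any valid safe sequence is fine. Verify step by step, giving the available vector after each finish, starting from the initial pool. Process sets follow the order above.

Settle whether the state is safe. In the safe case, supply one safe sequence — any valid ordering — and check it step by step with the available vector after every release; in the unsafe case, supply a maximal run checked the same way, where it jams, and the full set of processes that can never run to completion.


SAFE. One safe sequence: T4, T2, T1, T7, T8, T5.
Key observation: the first exact fit in this order is T4 — it needs (3, 1, 1) with (3, 1, 1) free, meeting a requested resource to the last unit.
Walking it through:
  pool = (3, 1, 1)
  run T4 (needs (3, 1, 1), free (3, 1, 1)); after release of (0, 1, 1) the pool is (3, 2, 2)
  run T2 (needs (3, 1, 2), free (3, 2, 2)); after release of (1, 0, 2) the pool is (4, 2, 4)
  run T1 (needs (3, 0, 3), free (4, 2, 4)); after release of (1, 1, 2) the pool is (5, 3, 6)
  run T7 (needs (4, 3, 5), free (5, 3, 6)); after release of (3, 1, 3) the pool is (8, 4, 9)
  run T8 (needs (5, 3, 6), free (8, 4, 9)); after release of (3, 0, 0) the pool is (11, 4, 9)
  run T5 (needs (10, 2, 8), free (11, 4, 9)); after release of (2, 0, 2) the pool is (13, 4, 11)


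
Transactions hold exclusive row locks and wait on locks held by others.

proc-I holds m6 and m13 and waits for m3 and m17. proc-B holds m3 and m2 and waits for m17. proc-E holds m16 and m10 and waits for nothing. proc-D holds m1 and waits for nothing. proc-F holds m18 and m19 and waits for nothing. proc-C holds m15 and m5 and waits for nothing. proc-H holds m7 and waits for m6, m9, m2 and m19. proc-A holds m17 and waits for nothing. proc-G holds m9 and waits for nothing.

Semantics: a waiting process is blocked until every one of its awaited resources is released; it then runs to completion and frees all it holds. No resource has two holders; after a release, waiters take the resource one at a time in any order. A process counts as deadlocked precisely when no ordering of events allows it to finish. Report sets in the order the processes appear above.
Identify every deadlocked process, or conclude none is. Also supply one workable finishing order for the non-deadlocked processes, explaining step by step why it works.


The deadlocked set is empty.
Key observation: all waits point, directly or indirectly, at processes that can finish, so nothing is permanently blocked.
A valid finishing order for the others: proc-A, proc-C, proc-E, proc-G, proc-F, proc-D, proc-B, proc-I, proc-H.
Check, step by step:
  run proc-A (it waits on nothing); releases m17
  run proc-C (it waits on nothing); releases m15 and m5
  run proc-E (it waits on nothing); releases m16 and m10
  run proc-G (it waits on nothing); releases m9
  run proc-F (it waits on nothing); releases m18 and m19
  run proc-D (it waits on nothing); releases m1
  run proc-B (all its waits — m17 — are resolved); releases m3 and m2
  run proc-I (all its waits — m3 and m17 — are resolved); releases m6 and m13
  run proc-H (all its waits — m6, m9, m2 and m19 — are resolved); releases m7


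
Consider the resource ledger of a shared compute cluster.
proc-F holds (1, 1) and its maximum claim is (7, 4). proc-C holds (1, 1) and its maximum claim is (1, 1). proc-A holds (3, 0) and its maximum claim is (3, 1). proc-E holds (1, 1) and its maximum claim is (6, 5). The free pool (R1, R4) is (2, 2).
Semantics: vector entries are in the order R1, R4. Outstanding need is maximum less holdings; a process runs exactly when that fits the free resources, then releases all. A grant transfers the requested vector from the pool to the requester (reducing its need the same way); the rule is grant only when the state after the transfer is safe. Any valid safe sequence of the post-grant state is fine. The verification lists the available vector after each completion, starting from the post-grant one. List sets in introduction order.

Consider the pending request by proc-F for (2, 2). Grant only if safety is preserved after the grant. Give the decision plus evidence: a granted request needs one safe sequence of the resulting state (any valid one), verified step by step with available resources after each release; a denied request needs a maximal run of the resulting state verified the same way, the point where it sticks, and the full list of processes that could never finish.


GRANT: granting preserves safety; a valid post-grant sequence is proc-C, proc-A, proc-F, proc-E.
Key observation: (0, 0) free after granting still covers proc-C first, and each release covers the next.
Verifying the post-grant state step by step:
  pool = (0, 0)
  run proc-C (needs (0, 0), free (0, 0)); after release of (1, 1) the pool is (1, 1)
  run proc-A (needs (0, 1), free (1, 1)); after release of (3, 0) the pool is (4, 1)
  run proc-F (needs (4, 1), free (4, 1)); after release of (3, 3) the pool is (7, 4)
  run proc-E (needs (5, 4), free (7, 4)); after release of (1, 1) the pool is (8, 5)


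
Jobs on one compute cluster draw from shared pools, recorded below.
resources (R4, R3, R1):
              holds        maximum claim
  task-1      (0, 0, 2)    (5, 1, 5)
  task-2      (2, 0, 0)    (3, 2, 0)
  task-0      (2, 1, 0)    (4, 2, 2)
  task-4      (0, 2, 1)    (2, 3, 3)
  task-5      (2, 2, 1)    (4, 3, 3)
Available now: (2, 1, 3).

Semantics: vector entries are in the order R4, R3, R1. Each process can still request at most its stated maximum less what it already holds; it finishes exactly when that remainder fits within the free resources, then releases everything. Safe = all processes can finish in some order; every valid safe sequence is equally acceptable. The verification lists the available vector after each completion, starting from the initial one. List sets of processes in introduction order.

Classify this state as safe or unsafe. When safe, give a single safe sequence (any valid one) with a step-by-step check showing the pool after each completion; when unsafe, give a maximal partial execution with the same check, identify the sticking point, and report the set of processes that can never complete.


SAFE — a valid safe sequence is task-0, task-5, task-1, task-2, task-4.
Key observation: reading the order forward, task-0 is the first process whose need (2, 1, 2) meets the free pool (2, 1, 3) exactly on a resource it requests.
Step-by-step check:
  pool = (2, 1, 3)
  task-0: need (2, 1, 2) fits (2, 1, 3); releases (2, 1, 0), pool now (4, 2, 3)
  task-5: need (2, 1, 2) fits (4, 2, 3); releases (2, 2, 1), pool now (6, 4, 4)
  task-1: need (5, 1, 3) fits (6, 4, 4); releases (0, 0, 2), pool now (6, 4, 6)
  task-2: need (1, 2, 0) fits (6, 4, 6); releases (2, 0, 0), pool now (8, 4, 6)
  task-4: need (2, 1, 2) fits (8, 4, 6); releases (0, 2, 1), pool now (8, 6, 7)


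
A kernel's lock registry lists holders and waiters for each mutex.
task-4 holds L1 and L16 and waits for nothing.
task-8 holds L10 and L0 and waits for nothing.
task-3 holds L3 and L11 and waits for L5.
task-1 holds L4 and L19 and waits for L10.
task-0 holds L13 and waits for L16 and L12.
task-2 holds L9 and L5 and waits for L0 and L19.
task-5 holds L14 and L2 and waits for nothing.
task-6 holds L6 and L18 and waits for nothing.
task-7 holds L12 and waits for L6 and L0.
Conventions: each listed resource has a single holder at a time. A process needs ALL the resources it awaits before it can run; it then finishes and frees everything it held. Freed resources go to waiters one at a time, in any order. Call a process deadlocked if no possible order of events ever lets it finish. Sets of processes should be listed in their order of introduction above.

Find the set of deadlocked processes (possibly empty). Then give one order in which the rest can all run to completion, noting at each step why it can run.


No process is deadlocked.
Key observation: the waits form no ring: some process can always run, and its releases unblock the others one by one.
A valid finishing order for the others: task-5, task-8, task-1, task-6, task-2, task-7, task-4, task-0, task-3.
Verifying each step:
  task-5 waits on nothing -> runs at once and releases L14 and L2
  task-8 waits on nothing -> runs at once and releases L10 and L0
  task-1 waits on L10 — all released -> runs and releases L4 and L19
  task-6 waits on nothing -> runs at once and releases L6 and L18
  task-2 waits on L0 and L19 — all released -> runs and releases L9 and L5
  task-7 waits on L6 and L0 — all released -> runs and releases L12
  task-4 waits on nothing -> runs at once and releases L1 and L16
  task-0 waits on L16 and L12 — all released -> runs and releases L13
  task-3 waits on L5 — all released -> runs and releases L3 and L11


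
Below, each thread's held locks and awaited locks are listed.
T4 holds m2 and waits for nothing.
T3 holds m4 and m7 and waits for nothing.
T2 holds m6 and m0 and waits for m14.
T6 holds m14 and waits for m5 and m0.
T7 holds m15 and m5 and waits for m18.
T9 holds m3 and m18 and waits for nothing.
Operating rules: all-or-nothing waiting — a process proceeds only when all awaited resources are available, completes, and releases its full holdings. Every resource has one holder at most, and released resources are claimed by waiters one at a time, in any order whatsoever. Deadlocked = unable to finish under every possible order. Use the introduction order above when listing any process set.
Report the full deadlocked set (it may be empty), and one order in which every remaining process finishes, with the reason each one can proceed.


The deadlocked set is T2 and T6.
Key observation: T2 -> T6 -> T2 is a circular wait — nothing in it can go first; no other process is dragged down with it.
One completion order for the rest: T9, T4, T3, T7.
Walking it through:
  T9: no waits; runs immediately, freeing m3 and m18
  T4: no waits; runs immediately, freeing m2
  T3: no waits; runs immediately, freeing m4 and m7
  T7: everything it awaited (m18) is free; runs, freeing m15 and m5


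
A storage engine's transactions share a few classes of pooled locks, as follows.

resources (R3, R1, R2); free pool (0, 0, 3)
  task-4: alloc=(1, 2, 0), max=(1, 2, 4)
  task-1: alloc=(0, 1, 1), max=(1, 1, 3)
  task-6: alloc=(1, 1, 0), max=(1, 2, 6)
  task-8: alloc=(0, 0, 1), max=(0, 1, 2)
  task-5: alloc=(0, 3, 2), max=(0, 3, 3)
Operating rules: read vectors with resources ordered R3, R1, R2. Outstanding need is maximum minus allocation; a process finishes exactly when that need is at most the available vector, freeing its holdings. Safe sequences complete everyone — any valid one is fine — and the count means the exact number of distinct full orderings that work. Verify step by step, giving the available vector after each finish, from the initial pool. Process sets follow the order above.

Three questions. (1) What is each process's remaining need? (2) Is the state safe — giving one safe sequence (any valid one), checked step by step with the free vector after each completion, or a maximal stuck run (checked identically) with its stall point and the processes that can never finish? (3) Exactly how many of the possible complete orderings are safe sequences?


(1) Need matrix, components ordered R3, R1, R2:
  task-4: (0, 0, 4)
  task-1: (1, 0, 2)
  task-6: (0, 1, 6)
  task-8: (0, 1, 1)
  task-5: (0, 0, 1)
(2) SAFE, for example via the order task-5, task-8, task-6, task-1, task-4.
Key observation: task-6 marks the first exact bind of the order: its need (0, 1, 6) fits the free (0, 3, 6) with zero slack on a requested resource.
Walking it through:
  pool = (0, 0, 3)
  task-5: need (0, 0, 1) fits (0, 0, 3); releases (0, 3, 2), pool now (0, 3, 5)
  task-8: need (0, 1, 1) fits (0, 3, 5); releases (0, 0, 1), pool now (0, 3, 6)
  task-6: need (0, 1, 6) fits (0, 3, 6); releases (1, 1, 0), pool now (1, 4, 6)
  task-1: need (1, 0, 2) fits (1, 4, 6); releases (0, 1, 1), pool now (1, 5, 7)
  task-4: need (0, 0, 4) fits (1, 5, 7); releases (1, 2, 0), pool now (2, 7, 7)
(3) Precisely 8 of the possible complete orderings are safe sequences.


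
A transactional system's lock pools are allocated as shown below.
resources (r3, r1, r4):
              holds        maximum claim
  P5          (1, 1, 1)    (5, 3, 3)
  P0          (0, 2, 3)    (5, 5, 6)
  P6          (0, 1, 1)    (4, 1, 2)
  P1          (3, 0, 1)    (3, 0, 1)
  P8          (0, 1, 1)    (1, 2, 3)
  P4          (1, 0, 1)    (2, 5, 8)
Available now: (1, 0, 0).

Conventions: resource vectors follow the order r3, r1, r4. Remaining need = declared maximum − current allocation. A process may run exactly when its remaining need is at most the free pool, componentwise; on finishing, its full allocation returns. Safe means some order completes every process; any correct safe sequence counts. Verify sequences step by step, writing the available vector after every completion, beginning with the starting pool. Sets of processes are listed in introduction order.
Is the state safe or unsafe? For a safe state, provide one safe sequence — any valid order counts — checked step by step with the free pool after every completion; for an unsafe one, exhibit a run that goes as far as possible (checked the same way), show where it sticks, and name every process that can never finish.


SAFE. One safe sequence: P1, P6, P8, P5, P0, P4.
Key observation: the order's first zero-slack moment is P6 ((4, 0, 1) needed, (4, 0, 1) free — a requested resource with nothing to spare).
Step-by-step check:
  pool = (1, 0, 0)
  run P1 (needs (0, 0, 0), free (1, 0, 0)); after release of (3, 0, 1) the pool is (4, 0, 1)
  run P6 (needs (4, 0, 1), free (4, 0, 1)); after release of (0, 1, 1) the pool is (4, 1, 2)
  run P8 (needs (1, 1, 2), free (4, 1, 2)); after release of (0, 1, 1) the pool is (4, 2, 3)
  run P5 (needs (4, 2, 2), free (4, 2, 3)); after release of (1, 1, 1) the pool is (5, 3, 4)
  run P0 (needs (5, 3, 3), free (5, 3, 4)); after release of (0, 2, 3) the pool is (5, 5, 7)
  run P4 (needs (1, 5, 7), free (5, 5, 7)); after release of (1, 0, 1) the pool is (6, 5, 8)


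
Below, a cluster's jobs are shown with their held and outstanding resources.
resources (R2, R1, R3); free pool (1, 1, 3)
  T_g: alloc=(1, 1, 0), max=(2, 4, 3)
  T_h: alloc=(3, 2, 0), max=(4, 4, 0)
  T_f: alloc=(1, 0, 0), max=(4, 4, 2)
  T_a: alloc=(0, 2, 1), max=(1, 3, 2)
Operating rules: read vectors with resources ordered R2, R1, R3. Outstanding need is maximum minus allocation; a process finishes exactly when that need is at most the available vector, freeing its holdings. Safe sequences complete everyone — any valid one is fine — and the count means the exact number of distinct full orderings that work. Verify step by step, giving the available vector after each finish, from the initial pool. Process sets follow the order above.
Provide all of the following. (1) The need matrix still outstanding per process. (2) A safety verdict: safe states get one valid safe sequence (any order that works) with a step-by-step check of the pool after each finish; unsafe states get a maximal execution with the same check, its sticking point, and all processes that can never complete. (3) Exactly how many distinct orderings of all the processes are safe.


(1) Outstanding need per process (order R2, R1, R3):
  T_g: (1, 3, 3)
  T_h: (1, 2, 0)
  T_f: (3, 4, 2)
  T_a: (1, 1, 1)
(2) SAFE. One safe sequence: T_a, T_h, T_g, T_f.
Key observation: the order's first zero-slack moment is T_a ((1, 1, 1) needed, (1, 1, 3) free — a requested resource with nothing to spare).
Check, step by step:
  pool = (1, 1, 3)
  T_a needs (1, 1, 1) <= (1, 1, 3) -> finishes; pool += (0, 2, 1) = (1, 3, 4)
  T_h needs (1, 2, 0) <= (1, 3, 4) -> finishes; pool += (3, 2, 0) = (4, 5, 4)
  T_g needs (1, 3, 3) <= (4, 5, 4) -> finishes; pool += (1, 1, 0) = (5, 6, 4)
  T_f needs (3, 4, 2) <= (5, 6, 4) -> finishes; pool += (1, 0, 0) = (6, 6, 4)
(3) Precisely 3 of the possible complete orderings are safe sequences.


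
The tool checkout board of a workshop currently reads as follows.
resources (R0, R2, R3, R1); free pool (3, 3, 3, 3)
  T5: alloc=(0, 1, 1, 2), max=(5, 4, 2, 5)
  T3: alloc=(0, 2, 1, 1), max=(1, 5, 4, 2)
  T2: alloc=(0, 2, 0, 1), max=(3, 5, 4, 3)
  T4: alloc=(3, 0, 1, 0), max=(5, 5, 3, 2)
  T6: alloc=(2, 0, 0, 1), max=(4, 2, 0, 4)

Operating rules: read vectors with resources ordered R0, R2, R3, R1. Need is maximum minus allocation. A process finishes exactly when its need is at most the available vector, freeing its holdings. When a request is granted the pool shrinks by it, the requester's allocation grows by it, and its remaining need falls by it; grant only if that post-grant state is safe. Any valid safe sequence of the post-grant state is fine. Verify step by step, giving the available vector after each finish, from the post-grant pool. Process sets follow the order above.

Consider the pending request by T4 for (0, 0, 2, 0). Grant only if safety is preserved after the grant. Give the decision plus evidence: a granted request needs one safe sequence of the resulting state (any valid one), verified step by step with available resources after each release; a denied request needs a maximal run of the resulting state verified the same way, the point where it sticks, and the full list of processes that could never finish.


DENY — the pretend-granted state is unsafe.
Key observation: after T6, T5 the pool peaks at (5, 4, 2, 6), and each blocked process is short somewhere: T3 on R3; T2 on R3; T4 on R2.
On the post-grant state, T6, T5 is a maximal run — nothing extends it. Verifying each step:
  pool = (3, 3, 1, 3)
  T6 needs (2, 2, 0, 3) <= (3, 3, 1, 3) -> finishes; pool += (2, 0, 0, 1) = (5, 3, 1, 4)
  T5 needs (5, 3, 1, 3) <= (5, 3, 1, 4) -> finishes; pool += (0, 1, 1, 2) = (5, 4, 2, 6)
  blocked: T3 wants (1, 3, 3, 1), pool (5, 4, 2, 6) — not enough R3
  blocked: T2 wants (3, 3, 4, 2), pool (5, 4, 2, 6) — not enough R3
  blocked: T4 wants (2, 5, 0, 2), pool (5, 4, 2, 6) — not enough R2
Processes that could never finish after the grant: T3, T2 and T4.


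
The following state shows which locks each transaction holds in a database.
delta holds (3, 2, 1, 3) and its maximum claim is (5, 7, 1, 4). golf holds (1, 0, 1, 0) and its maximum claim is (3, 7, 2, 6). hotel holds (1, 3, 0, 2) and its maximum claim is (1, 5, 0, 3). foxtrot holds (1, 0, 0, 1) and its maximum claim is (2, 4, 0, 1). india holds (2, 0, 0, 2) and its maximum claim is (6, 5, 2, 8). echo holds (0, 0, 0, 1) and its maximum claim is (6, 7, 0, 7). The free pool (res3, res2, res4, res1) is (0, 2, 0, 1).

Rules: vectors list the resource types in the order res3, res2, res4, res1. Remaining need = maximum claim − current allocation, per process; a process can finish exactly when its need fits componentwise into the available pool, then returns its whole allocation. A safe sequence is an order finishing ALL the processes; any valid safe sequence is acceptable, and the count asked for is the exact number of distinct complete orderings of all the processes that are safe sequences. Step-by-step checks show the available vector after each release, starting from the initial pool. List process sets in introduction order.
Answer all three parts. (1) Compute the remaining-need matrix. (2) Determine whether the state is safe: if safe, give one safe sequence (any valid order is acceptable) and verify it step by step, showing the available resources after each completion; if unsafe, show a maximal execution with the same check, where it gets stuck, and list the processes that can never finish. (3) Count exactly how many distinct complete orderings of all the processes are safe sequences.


(1) Need matrix, components ordered res3, res2, res4, res1:
  delta: (2, 5, 0, 1)
  golf: (2, 7, 1, 6)
  hotel: (0, 2, 0, 1)
  foxtrot: (1, 4, 0, 0)
  india: (4, 5, 2, 6)
  echo: (6, 7, 0, 6)
(2) SAFE — a valid safe sequence is hotel, foxtrot, delta, golf, echo, india.
Key observation: reading the order forward, hotel is the first process whose need (0, 2, 0, 1) meets the free pool (0, 2, 0, 1) exactly on a resource it requests.
Check, step by step:
  pool = (0, 2, 0, 1)
  hotel: need (0, 2, 0, 1) fits (0, 2, 0, 1); releases (1, 3, 0, 2), pool now (1, 5, 0, 3)
  foxtrot: need (1, 4, 0, 0) fits (1, 5, 0, 3); releases (1, 0, 0, 1), pool now (2, 5, 0, 4)
  delta: need (2, 5, 0, 1) fits (2, 5, 0, 4); releases (3, 2, 1, 3), pool now (5, 7, 1, 7)
  golf: need (2, 7, 1, 6) fits (5, 7, 1, 7); releases (1, 0, 1, 0), pool now (6, 7, 2, 7)
  echo: need (6, 7, 0, 6) fits (6, 7, 2, 7); releases (0, 0, 0, 1), pool now (6, 7, 2, 8)
  india: need (4, 5, 2, 6) fits (6, 7, 2, 8); releases (2, 0, 0, 2), pool now (8, 7, 2, 10)
(3) The exact count: 2 of the possible complete orderings are safe sequences.


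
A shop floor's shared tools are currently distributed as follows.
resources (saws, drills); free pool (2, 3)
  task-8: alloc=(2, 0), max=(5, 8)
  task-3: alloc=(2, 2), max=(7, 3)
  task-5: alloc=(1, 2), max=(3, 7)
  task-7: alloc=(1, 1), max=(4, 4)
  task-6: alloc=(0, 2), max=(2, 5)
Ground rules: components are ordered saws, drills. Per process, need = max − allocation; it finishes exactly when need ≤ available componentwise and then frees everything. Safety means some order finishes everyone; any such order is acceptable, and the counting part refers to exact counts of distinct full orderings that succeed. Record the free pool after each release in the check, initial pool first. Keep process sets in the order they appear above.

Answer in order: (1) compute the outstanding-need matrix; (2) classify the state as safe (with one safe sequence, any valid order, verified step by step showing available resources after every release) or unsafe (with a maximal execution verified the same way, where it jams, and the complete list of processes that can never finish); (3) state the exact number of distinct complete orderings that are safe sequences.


(1) Outstanding need per process (order saws, drills):
  task-8: (3, 8)
  task-3: (5, 1)
  task-5: (2, 5)
  task-7: (3, 3)
  task-6: (2, 3)
(2) The state is SAFE; one workable sequence: task-6, task-5, task-7, task-8, task-3.
Key observation: task-6 marks the first exact bind of the order: its need (2, 3) fits the free (2, 3) with zero slack on a requested resource.
Check, step by step:
  pool = (2, 3)
  task-6: need (2, 3) fits (2, 3); releases (0, 2), pool now (2, 5)
  task-5: need (2, 5) fits (2, 5); releases (1, 2), pool now (3, 7)
  task-7: need (3, 3) fits (3, 7); releases (1, 1), pool now (4, 8)
  task-8: need (3, 8) fits (4, 8); releases (2, 0), pool now (6, 8)
  task-3: need (5, 1) fits (6, 8); releases (2, 2), pool now (8, 10)
(3) Precisely 1 of the possible complete orderings is a safe sequence.


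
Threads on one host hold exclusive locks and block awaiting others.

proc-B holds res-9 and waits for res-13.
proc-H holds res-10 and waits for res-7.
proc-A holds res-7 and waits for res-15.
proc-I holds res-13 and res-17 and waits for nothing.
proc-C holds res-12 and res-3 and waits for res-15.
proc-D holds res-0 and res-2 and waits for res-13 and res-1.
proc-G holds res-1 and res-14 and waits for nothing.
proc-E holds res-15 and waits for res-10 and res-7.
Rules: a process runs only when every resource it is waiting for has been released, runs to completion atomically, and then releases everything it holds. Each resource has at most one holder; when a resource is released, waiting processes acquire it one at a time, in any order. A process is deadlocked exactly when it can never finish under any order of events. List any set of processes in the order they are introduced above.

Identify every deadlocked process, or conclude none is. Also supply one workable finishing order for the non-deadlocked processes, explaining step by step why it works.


Deadlocked set: proc-H, proc-A, proc-C and proc-E.
Key observation: the waits loop around proc-H -> proc-A -> proc-E -> proc-H with no way out; proc-C waits into the deadlock from upstream.
A valid finishing order for the others: proc-I, proc-B, proc-G, proc-D.
Step-by-step check:
  proc-I waits on nothing -> runs at once and releases res-13 and res-17
  proc-B waits on res-13 — all released -> runs and releases res-9
  proc-G waits on nothing -> runs at once and releases res-1 and res-14
  proc-D waits on res-13 and res-1 — all released -> runs and releases res-0 and res-2


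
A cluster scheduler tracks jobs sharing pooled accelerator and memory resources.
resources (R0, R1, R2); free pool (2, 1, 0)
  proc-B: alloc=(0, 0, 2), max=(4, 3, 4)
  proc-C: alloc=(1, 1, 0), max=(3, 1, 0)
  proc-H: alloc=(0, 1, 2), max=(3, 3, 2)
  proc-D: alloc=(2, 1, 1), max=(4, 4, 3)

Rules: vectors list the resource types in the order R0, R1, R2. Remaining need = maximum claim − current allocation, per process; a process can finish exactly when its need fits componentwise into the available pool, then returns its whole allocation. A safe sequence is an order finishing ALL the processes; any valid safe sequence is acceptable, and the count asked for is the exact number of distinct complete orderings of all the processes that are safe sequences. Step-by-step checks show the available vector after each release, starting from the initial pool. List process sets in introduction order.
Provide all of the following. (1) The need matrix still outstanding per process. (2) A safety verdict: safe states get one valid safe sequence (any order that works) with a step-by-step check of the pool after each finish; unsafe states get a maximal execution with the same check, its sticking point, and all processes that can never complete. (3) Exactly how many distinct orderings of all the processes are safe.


(1) Need matrix, components ordered R0, R1, R2:
  proc-B: (4, 3, 2)
  proc-C: (2, 0, 0)
  proc-H: (3, 2, 0)
  proc-D: (2, 3, 2)
(2) The state is SAFE; one workable sequence: proc-C, proc-H, proc-D, proc-B.
Key observation: the first exact fit in this order is proc-C — it needs (2, 0, 0) with (2, 1, 0) free, meeting a requested resource to the last unit.
Check, step by step:
  pool = (2, 1, 0)
  proc-C: need (2, 0, 0) fits (2, 1, 0); releases (1, 1, 0), pool now (3, 2, 0)
  proc-H: need (3, 2, 0) fits (3, 2, 0); releases (0, 1, 2), pool now (3, 3, 2)
  proc-D: need (2, 3, 2) fits (3, 3, 2); releases (2, 1, 1), pool now (5, 4, 3)
  proc-B: need (4, 3, 2) fits (5, 4, 3); releases (0, 0, 2), pool now (5, 4, 5)
(3) Precisely 1 of the possible complete orderings is a safe sequence.


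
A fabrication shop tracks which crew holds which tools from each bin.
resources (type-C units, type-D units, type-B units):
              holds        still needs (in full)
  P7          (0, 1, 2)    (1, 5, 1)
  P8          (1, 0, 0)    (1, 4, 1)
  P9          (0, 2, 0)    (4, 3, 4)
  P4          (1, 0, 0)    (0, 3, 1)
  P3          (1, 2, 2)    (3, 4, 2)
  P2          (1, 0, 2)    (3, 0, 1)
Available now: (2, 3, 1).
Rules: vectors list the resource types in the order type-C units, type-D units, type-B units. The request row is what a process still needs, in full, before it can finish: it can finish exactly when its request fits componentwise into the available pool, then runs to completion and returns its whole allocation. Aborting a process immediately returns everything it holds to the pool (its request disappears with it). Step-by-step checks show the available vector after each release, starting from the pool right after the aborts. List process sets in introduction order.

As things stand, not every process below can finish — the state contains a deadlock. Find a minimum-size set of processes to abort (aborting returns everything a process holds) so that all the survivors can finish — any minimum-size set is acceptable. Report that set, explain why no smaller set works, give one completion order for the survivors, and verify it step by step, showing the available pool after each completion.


Abort P3.
Key observation: P7 could never have finished before the abort; with (1, 2, 2) returned by P3, it fits at step 2.
Why nothing smaller works: aborting no one leaves the state deadlocked as given.
The survivors complete as P2, P7, P8, P4, P9. Check, step by step (starting from the post-abort pool):
  pool = (3, 5, 3)
  P2 needs (3, 0, 1) <= (3, 5, 3) -> finishes; pool += (1, 0, 2) = (4, 5, 5)
  P7 needs (1, 5, 1) <= (4, 5, 5) -> finishes; pool += (0, 1, 2) = (4, 6, 7)
  P8 needs (1, 4, 1) <= (4, 6, 7) -> finishes; pool += (1, 0, 0) = (5, 6, 7)
  P4 needs (0, 3, 1) <= (5, 6, 7) -> finishes; pool += (1, 0, 0) = (6, 6, 7)
  P9 needs (4, 3, 4) <= (6, 6, 7) -> finishes; pool += (0, 2, 0) = (6, 8, 7)


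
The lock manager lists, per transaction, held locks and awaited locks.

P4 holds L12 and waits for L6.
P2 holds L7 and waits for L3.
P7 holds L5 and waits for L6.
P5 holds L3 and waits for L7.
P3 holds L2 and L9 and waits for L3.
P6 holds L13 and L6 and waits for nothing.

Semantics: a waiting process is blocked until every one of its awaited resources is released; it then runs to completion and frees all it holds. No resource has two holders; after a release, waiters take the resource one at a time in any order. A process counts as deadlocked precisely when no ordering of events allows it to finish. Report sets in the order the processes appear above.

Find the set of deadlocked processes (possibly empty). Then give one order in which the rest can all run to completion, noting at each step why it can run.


Deadlocked: P2, P5 and P3.
Key observation: the loop P2 -> P5 -> P2 blocks itself forever; P3 waits into the deadlock from upstream.
The rest can finish in the order P6, P4, P7.
Verifying each step:
  P6 waits on nothing -> runs at once and releases L13 and L6
  P4 waits on L6 — all released -> runs and releases L12
  P7 waits on L6 — all released -> runs and releases L5


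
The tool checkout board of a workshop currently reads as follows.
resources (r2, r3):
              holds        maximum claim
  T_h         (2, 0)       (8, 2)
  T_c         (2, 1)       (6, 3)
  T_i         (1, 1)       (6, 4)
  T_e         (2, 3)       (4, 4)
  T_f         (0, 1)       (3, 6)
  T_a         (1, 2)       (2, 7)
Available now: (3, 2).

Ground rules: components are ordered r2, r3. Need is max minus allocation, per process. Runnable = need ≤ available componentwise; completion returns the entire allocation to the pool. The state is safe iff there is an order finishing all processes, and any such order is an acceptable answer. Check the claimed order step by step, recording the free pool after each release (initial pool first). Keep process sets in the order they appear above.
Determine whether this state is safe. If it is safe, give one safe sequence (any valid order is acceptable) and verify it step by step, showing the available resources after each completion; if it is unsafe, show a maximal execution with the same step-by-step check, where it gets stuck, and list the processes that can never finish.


The state is SAFE; one workable sequence: T_e, T_i, T_f, T_c, T_a, T_h.
Key observation: the first exact fit in this order is T_i — it needs (5, 3) with (5, 5) free, meeting a requested resource to the last unit.
Verifying each step:
  pool = (3, 2)
  run T_e (needs (2, 1), free (3, 2)); after release of (2, 3) the pool is (5, 5)
  run T_i (needs (5, 3), free (5, 5)); after release of (1, 1) the pool is (6, 6)
  run T_f (needs (3, 5), free (6, 6)); after release of (0, 1) the pool is (6, 7)
  run T_c (needs (4, 2), free (6, 7)); after release of (2, 1) the pool is (8, 8)
  run T_a (needs (1, 5), free (8, 8)); after release of (1, 2) the pool is (9, 10)
  run T_h (needs (6, 2), free (9, 10)); after release of (2, 0) the pool is (11, 10)


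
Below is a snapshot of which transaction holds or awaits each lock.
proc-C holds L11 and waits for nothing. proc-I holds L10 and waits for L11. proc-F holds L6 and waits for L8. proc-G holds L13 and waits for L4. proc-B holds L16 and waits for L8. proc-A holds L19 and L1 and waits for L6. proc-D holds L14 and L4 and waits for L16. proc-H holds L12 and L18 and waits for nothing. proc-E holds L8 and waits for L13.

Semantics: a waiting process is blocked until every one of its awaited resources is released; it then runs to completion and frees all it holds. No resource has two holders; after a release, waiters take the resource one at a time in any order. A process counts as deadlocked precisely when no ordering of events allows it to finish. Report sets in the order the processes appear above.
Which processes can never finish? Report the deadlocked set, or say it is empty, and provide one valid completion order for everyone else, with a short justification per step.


Deadlocked: proc-F, proc-G, proc-B, proc-A, proc-D and proc-E.
Key observation: nobody on the ring proc-E -> proc-G -> proc-D -> proc-B -> proc-E can start until another member finishes, which never happens; proc-F and proc-A wait into the deadlock from upstream.
The rest can finish in the order proc-C, proc-H, proc-I.
Walking it through:
  proc-C: no waits; runs immediately, freeing L11
  proc-H: no waits; runs immediately, freeing L12 and L18
  proc-I: everything it awaited (L11) is free; runs, freeing L10


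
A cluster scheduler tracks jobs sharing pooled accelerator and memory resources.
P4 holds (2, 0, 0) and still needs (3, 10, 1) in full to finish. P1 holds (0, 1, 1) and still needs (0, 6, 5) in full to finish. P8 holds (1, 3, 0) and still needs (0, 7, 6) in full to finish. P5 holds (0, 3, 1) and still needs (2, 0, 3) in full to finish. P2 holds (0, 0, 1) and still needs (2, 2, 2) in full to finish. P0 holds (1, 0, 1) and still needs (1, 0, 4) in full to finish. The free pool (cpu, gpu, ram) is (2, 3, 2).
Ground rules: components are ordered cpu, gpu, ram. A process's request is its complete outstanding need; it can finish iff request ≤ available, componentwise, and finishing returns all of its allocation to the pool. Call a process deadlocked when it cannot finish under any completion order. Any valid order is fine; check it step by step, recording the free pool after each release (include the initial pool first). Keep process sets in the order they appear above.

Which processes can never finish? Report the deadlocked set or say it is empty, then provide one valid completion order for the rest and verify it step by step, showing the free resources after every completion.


Nothing here is deadlocked.
Key observation: starting with P2, each completion frees enough for the next — no one is permanently blocked.
One completion order for the rest: P2, P5, P0, P1, P8, P4. Check, step by step:
  pool = (2, 3, 2)
  P2: need (2, 2, 2) fits (2, 3, 2); releases (0, 0, 1), pool now (2, 3, 3)
  P5: need (2, 0, 3) fits (2, 3, 3); releases (0, 3, 1), pool now (2, 6, 4)
  P0: need (1, 0, 4) fits (2, 6, 4); releases (1, 0, 1), pool now (3, 6, 5)
  P1: need (0, 6, 5) fits (3, 6, 5); releases (0, 1, 1), pool now (3, 7, 6)
  P8: need (0, 7, 6) fits (3, 7, 6); releases (1, 3, 0), pool now (4, 10, 6)
  P4: need (3, 10, 1) fits (4, 10, 6); releases (2, 0, 0), pool now (6, 10, 6)
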